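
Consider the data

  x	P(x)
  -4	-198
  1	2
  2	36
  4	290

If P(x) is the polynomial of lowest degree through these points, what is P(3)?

L_0(3) = (2)·(1)·(-1)/[(-5)·(-6)·(-8)] = 1/120
L_1(3) = (7)·(1)·(-1)/[(5)·(-1)·(-3)] = -7/15
L_2(3) = (7)·(2)·(-1)/[(6)·(1)·(-2)] = 7/6
L_3(3) = (7)·(2)·(1)/[(8)·(3)·(2)] = 7/24
Sum: (-198)·(1/120) + 2·(-7/15) + 36·(7/6) + 290·(7/24) = 124

124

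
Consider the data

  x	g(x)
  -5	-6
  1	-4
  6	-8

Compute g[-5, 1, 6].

g[-5,1] = (-4 - (-6)) / (1 - (-5)) = 1/3
g[1,6] = (-8 - (-4)) / (6 - 1) = -4/5
g[-5,1,6] = (-4/5 - 1/3) / (6 - (-5)) = -17/165

-17/165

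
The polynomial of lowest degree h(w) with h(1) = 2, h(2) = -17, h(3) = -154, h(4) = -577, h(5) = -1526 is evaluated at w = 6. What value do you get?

-3313

Using Newton's divided-difference form:
h[1,2] = (-17 - 2) / (2 - 1) = -19
h[2,3] = (-154 - (-17)) / (3 - 2) = -137
h[3,4] = (-577 - (-154)) / (4 - 3) = -423
h[4,5] = (-1526 - (-577)) / (5 - 4) = -949
h[1,2,3] = (-137 - (-19)) / (3 - 1) = -59
h[2,3,4] = (-423 - (-137)) / (4 - 2) = -143
h[3,4,5] = (-949 - (-423)) / (5 - 3) = -263
h[1,2,3,4] = (-143 - (-59)) / (4 - 1) = -28
h[2,3,4,5] = (-263 - (-143)) / (5 - 2) = -40
h[1,2,3,4,5] = (-40 - (-28)) / (5 - 1) = -3
h(6) = 2 + (-19)·(5) + (-59)·(5)·(4) + (-28)·(5)·(4)·(3) + (-3)·(5)·(4)·(3)·(2) = -3313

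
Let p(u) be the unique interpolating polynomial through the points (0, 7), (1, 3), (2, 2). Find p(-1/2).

Using Newton's divided-difference form:
p[0,1] = (3 - 7) / (1 - 0) = -4
p[1,2] = (2 - 3) / (2 - 1) = -1
p[0,1,2] = (-1 - (-4)) / (2 - 0) = 3/2
p(-1/2) = 7 + (-4)·(-1/2) + (3/2)·(-1/2)·(-3/2) = 81/8

81/8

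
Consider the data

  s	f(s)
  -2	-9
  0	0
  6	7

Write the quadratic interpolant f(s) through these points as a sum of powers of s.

Newton's divided differences:
f[-2,0] = (0 - (-9)) / (0 - (-2)) = 9/2
f[0,6] = (7 - 0) / (6 - 0) = 7/6
f[-2,0,6] = (7/6 - 9/2) / (6 - (-2)) = -5/12
f(s) = -9 + (9/2)·(s + 2) + (-5/12)·(s + 2)s
Expanding: f(s) = -(5/12)s^2 + (11/3)s

f(s) = -(5/12)s^2 + (11/3)s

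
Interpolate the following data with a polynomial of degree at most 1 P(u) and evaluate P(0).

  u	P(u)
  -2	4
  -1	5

Evaluate each Lagrange basis at u = 0:
L_0(0) = (1)/[(-1)] = -1
L_1(0) = (2)/[(1)] = 2
Sum: 4·(-1) + 5·(2) = 6

6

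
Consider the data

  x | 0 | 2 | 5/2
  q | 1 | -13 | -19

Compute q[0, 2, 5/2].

-2

q[0,2] = (-13 - 1) / (2 - 0) = -7
q[2,5/2] = (-19 - (-13)) / (5/2 - 2) = -12
q[0,2,5/2] = (-12 - (-7)) / (5/2 - 0) = -2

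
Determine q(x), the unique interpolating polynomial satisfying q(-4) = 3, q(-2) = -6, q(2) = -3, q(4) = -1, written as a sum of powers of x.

Build the Lagrange basis polynomials:
L_0(x) = (x + 2)(x - 2)(x - 4) / [-96] = -(1/96)x^3 + (1/24)x^2 + (1/24)x - 1/6
L_1(x) = (x + 4)(x - 2)(x - 4) / [48] = (1/48)x^3 - (1/24)x^2 - (1/3)x + 2/3
L_2(x) = (x + 4)(x + 2)(x - 4) / [-48] = -(1/48)x^3 - (1/24)x^2 + (1/3)x + 2/3
L_3(x) = (x + 4)(x + 2)(x - 2) / [96] = (1/96)x^3 + (1/24)x^2 - (1/24)x - 1/6
q(x) = 3·L_0 + (-6)·L_1 + (-3)·L_2 + (-1)·L_3
  3·L_0(x) = -(1/32)x^3 + (1/8)x^2 + (1/8)x - 1/2
  (-6)·L_1(x) = -(1/8)x^3 + (1/4)x^2 + 2x - 4
  (-3)·L_2(x) = (1/16)x^3 + (1/8)x^2 - x - 2
  (-1)·L_3(x) = -(1/96)x^3 - (1/24)x^2 + (1/24)x + 1/6
Adding term by term: -(5/48)x^3 + (11/24)x^2 + (7/6)x - 19/3

q(x) = -(5/48)x^3 + (11/24)x^2 + (7/6)x - 19/3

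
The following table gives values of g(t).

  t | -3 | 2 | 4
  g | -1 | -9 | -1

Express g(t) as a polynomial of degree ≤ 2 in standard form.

Build the Lagrange basis polynomials:
L_0(t) = (t - 2)(t - 4) / [35] = (1/35)t^2 - (6/35)t + 8/35
L_1(t) = (t + 3)(t - 4) / [-10] = -(1/10)t^2 + (1/10)t + 6/5
L_2(t) = (t + 3)(t - 2) / [14] = (1/14)t^2 + (1/14)t - 3/7
g(t) = (-1)·L_0 + (-9)·L_1 + (-1)·L_2
  (-1)·L_0(t) = -(1/35)t^2 + (6/35)t - 8/35
  (-9)·L_1(t) = (9/10)t^2 - (9/10)t - 54/5
  (-1)·L_2(t) = -(1/14)t^2 - (1/14)t + 3/7
Adding term by term: (4/5)t^2 - (4/5)t - 53/5

g(t) = (4/5)t^2 - (4/5)t - 53/5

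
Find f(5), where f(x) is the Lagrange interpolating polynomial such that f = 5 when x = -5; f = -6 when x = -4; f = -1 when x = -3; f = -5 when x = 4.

Evaluate each Lagrange basis at x = 5:
L_0(5) = (9)·(8)·(1)/[(-1)·(-2)·(-9)] = -4
L_1(5) = (10)·(8)·(1)/[(1)·(-1)·(-8)] = 10
L_2(5) = (10)·(9)·(1)/[(2)·(1)·(-7)] = -45/7
L_3(5) = (10)·(9)·(8)/[(9)·(8)·(7)] = 10/7
Sum: 5·(-4) + (-6)·(10) + (-1)·(-45/7) + (-5)·(10/7) = -565/7

-565/7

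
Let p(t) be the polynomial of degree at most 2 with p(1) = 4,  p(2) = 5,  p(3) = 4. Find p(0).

L_0(0) = (-2)·(-3)/[(-1)·(-2)] = 3
L_1(0) = (-1)·(-3)/[(1)·(-1)] = -3
L_2(0) = (-1)·(-2)/[(2)·(1)] = 1
Sum: 4·(3) + 5·(-3) + 4·(1) = 1

1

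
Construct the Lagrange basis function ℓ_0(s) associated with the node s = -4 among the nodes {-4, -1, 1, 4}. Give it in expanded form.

ℓ_0(s) = (s + 1)(s - 1)(s - 4) / [(-3)·(-5)·(-8)]
       = (s^3 - 4s^2 - s + 4) / (-120)

ℓ_0(s) = -(1/120)s^3 + (1/30)s^2 + (1/120)s - 1/30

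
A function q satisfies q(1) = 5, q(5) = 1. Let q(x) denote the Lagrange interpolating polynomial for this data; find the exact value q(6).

0

L_0(6) = (1)/[(-4)] = -1/4
L_1(6) = (5)/[(4)] = 5/4
Sum: 5·(-1/4) + 1·(5/4) = 0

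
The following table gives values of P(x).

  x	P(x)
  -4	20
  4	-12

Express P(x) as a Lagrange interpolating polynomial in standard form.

P(x) = -4x + 4

L_0(x) = (x - 4) / [-8] = -(1/8)x + 1/2
L_1(x) = (x + 4) / [8] = (1/8)x + 1/2
P(x) = 20·L_0 + (-12)·L_1
  20·L_0(x) = -(5/2)x + 10
  (-12)·L_1(x) = -(3/2)x - 6
Adding term by term: -4x + 4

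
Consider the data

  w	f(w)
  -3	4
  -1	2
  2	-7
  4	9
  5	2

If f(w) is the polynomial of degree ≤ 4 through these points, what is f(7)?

L_0(7) = (8)·(5)·(3)·(2)/[(-2)·(-5)·(-7)·(-8)] = 3/7
L_1(7) = (10)·(5)·(3)·(2)/[(2)·(-3)·(-5)·(-6)] = -5/3
L_2(7) = (10)·(8)·(3)·(2)/[(5)·(3)·(-2)·(-3)] = 16/3
L_3(7) = (10)·(8)·(5)·(2)/[(7)·(5)·(2)·(-1)] = -80/7
L_4(7) = (10)·(8)·(5)·(3)/[(8)·(6)·(3)·(1)] = 25/3
Sum: 4·(3/7) + 2·(-5/3) + (-7)·(16/3) + 9·(-80/7) + 2·(25/3) = -876/7

-876/7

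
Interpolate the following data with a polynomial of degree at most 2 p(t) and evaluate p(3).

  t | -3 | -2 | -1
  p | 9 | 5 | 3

Evaluate each Lagrange basis at t = 3:
L_0(3) = (5)·(4)/[(-1)·(-2)] = 10
L_1(3) = (6)·(4)/[(1)·(-1)] = -24
L_2(3) = (6)·(5)/[(2)·(1)] = 15
Sum: 9·(10) + 5·(-24) + 3·(15) = 15

15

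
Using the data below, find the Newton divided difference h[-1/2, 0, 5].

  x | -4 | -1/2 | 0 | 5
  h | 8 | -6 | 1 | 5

-12/5

h[-1/2,0] = (1 - (-6)) / (0 - (-1/2)) = 14
h[0,5] = (5 - 1) / (5 - 0) = 4/5
h[-1/2,0,5] = (4/5 - 14) / (5 - (-1/2)) = -12/5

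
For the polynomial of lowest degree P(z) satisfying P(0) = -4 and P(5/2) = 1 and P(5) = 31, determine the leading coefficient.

2

Build the Lagrange basis polynomials:
L_0(z) = (z - 5/2)(z - 5) / [25/2] = (2/25)z^2 - (3/5)z + 1
L_1(z) = z(z - 5) / [-25/4] = -(4/25)z^2 + (4/5)z
L_2(z) = z(z - 5/2) / [25/2] = (2/25)z^2 - (1/5)z
P(z) = (-4)·L_0 + 1·L_1 + 31·L_2
Only the coefficient of z^2 is needed; take it from each L_i and combine:
(-4)·(2/25) + 1·(-4/25) + 31·(2/25) = 2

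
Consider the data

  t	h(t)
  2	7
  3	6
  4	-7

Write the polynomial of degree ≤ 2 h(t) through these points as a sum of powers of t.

Newton's divided differences:
h[2,3] = (6 - 7) / (3 - 2) = -1
h[3,4] = (-7 - 6) / (4 - 3) = -13
h[2,3,4] = (-13 - (-1)) / (4 - 2) = -6
h(t) = 7 + (-1)·(t - 2) + (-6)·(t - 2)(t - 3)
Expanding: h(t) = -6t^2 + 29t - 27

h(t) = -6t^2 + 29t - 27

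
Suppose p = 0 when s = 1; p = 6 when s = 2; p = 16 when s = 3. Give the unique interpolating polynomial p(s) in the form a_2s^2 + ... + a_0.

p(s) = 2s^2 - 2

Build the Lagrange basis polynomials:
L_0(s) = (s - 2)(s - 3) / [2] = (1/2)s^2 - (5/2)s + 3
L_1(s) = (s - 1)(s - 3) / [-1] = -s^2 + 4s - 3
L_2(s) = (s - 1)(s - 2) / [2] = (1/2)s^2 - (3/2)s + 1
p(s) = 0·L_0 + 6·L_1 + 16·L_2
  0·L_0(s) = 0
  6·L_1(s) = -6s^2 + 24s - 18
  16·L_2(s) = 8s^2 - 24s + 16
Adding term by term: 2s^2 - 2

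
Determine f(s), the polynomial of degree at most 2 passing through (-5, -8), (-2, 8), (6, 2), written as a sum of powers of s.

Newton's divided differences:
f[-5,-2] = (8 - (-8)) / (-2 - (-5)) = 16/3
f[-2,6] = (2 - 8) / (6 - (-2)) = -3/4
f[-5,-2,6] = (-3/4 - 16/3) / (6 - (-5)) = -73/132
f(s) = -8 + (16/3)·(s + 5) + (-73/132)·(s + 5)(s + 2)
Expanding: f(s) = -(73/132)s^2 + (193/132)s + 289/22

f(s) = -(73/132)s^2 + (193/132)s + 289/22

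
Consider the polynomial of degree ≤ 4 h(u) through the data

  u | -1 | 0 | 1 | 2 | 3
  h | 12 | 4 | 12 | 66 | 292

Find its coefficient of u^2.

Build the Lagrange basis polynomials:
L_0(u) = u(u - 1)(u - 2)(u - 3) / [24] = (1/24)u^4 - (1/4)u^3 + (11/24)u^2 - (1/4)u
L_1(u) = (u + 1)(u - 1)(u - 2)(u - 3) / [-6] = -(1/6)u^4 + (5/6)u^3 - (5/6)u^2 - (5/6)u + 1
L_2(u) = (u + 1)u(u - 2)(u - 3) / [4] = (1/4)u^4 - u^3 + (1/4)u^2 + (3/2)u
L_3(u) = (u + 1)u(u - 1)(u - 3) / [-6] = -(1/6)u^4 + (1/2)u^3 + (1/6)u^2 - (1/2)u
L_4(u) = (u + 1)u(u - 1)(u - 2) / [24] = (1/24)u^4 - (1/12)u^3 - (1/24)u^2 + (1/12)u
h(u) = 12·L_0 + 4·L_1 + 12·L_2 + 66·L_3 + 292·L_4
Only the coefficient of u^2 is needed; take it from each L_i and combine:
12·(11/24) + 4·(-5/6) + 12·(1/4) + 66·(1/6) + 292·(-1/24) = 4

4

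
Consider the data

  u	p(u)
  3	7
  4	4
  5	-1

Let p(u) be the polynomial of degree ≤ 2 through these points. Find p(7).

-17

Evaluate each Lagrange basis at u = 7:
L_0(7) = (3)·(2)/[(-1)·(-2)] = 3
L_1(7) = (4)·(2)/[(1)·(-1)] = -8
L_2(7) = (4)·(3)/[(2)·(1)] = 6
Sum: 7·(3) + 4·(-8) + (-1)·(6) = -17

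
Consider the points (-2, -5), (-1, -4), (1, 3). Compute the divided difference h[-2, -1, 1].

h[-2,-1] = (-4 - (-5)) / (-1 - (-2)) = 1
h[-1,1] = (3 - (-4)) / (1 - (-1)) = 7/2
h[-2,-1,1] = (7/2 - 1) / (1 - (-2)) = 5/6

5/6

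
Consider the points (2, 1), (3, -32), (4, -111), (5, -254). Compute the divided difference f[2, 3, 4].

-23

f[2,3] = (-32 - 1) / (3 - 2) = -33
f[3,4] = (-111 - (-32)) / (4 - 3) = -79
f[2,3,4] = (-79 - (-33)) / (4 - 2) = -23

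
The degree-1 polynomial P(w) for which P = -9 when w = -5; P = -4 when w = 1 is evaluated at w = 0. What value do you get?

Evaluate each Lagrange basis at w = 0:
L_0(0) = (-1)/[(-6)] = 1/6
L_1(0) = (5)/[(6)] = 5/6
Sum: (-9)·(1/6) + (-4)·(5/6) = -29/6

-29/6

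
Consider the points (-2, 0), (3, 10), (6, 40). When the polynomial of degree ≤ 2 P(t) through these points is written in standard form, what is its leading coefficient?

1

L_0(t) = (t - 3)(t - 6) / [40] = (1/40)t^2 - (9/40)t + 9/20
L_1(t) = (t + 2)(t - 6) / [-15] = -(1/15)t^2 + (4/15)t + 4/5
L_2(t) = (t + 2)(t - 3) / [24] = (1/24)t^2 - (1/24)t - 1/4
P(t) = 0·L_0 + 10·L_1 + 40·L_2
Only the coefficient of t^2 is needed; take it from each L_i and combine:
0·(1/40) + 10·(-1/15) + 40·(1/24) = 1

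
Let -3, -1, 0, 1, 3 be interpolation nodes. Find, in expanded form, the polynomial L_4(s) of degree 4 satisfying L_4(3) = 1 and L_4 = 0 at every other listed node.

L_4(s) = (s + 3)(s + 1)s(s - 1) / [(6)·(4)·(3)·(2)]
       = (s^4 + 3s^3 - s^2 - 3s) / (144)

L_4(s) = (1/144)s^4 + (1/48)s^3 - (1/144)s^2 - (1/48)s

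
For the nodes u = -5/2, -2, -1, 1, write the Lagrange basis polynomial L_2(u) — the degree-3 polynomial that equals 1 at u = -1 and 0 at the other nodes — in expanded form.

L_2(u) = -(1/3)u^3 - (7/6)u^2 - (1/6)u + 5/3

L_2(u) = (u + 5/2)(u + 2)(u - 1) / [(3/2)·(1)·(-2)]
       = (u^3 + (7/2)u^2 + (1/2)u - 5) / (-3)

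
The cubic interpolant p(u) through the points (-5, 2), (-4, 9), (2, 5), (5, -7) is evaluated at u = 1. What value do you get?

Evaluate each Lagrange basis at u = 1:
L_0(1) = (5)·(-1)·(-4)/[(-1)·(-7)·(-10)] = -2/7
L_1(1) = (6)·(-1)·(-4)/[(1)·(-6)·(-9)] = 4/9
L_2(1) = (6)·(5)·(-4)/[(7)·(6)·(-3)] = 20/21
L_3(1) = (6)·(5)·(-1)/[(10)·(9)·(3)] = -1/9
Sum: 2·(-2/7) + 9·(4/9) + 5·(20/21) + (-7)·(-1/9) = 565/63

565/63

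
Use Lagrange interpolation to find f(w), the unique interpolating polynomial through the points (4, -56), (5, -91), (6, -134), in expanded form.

f(w) = -4w^2 + w + 4

Build the Lagrange basis polynomials:
L_0(w) = (w - 5)(w - 6) / [2] = (1/2)w^2 - (11/2)w + 15
L_1(w) = (w - 4)(w - 6) / [-1] = -w^2 + 10w - 24
L_2(w) = (w - 4)(w - 5) / [2] = (1/2)w^2 - (9/2)w + 10
f(w) = (-56)·L_0 + (-91)·L_1 + (-134)·L_2
  (-56)·L_0(w) = -28w^2 + 308w - 840
  (-91)·L_1(w) = 91w^2 - 910w + 2184
  (-134)·L_2(w) = -67w^2 + 603w - 1340
Adding term by term: -4w^2 + w + 4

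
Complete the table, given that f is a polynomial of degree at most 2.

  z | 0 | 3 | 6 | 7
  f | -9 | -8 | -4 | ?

-2

The 3 known values determine f uniquely (degree ≤ 2).
Evaluate each Lagrange basis at z = 7:
L_0(7) = (4)·(1)/[(-3)·(-6)] = 2/9
L_1(7) = (7)·(1)/[(3)·(-3)] = -7/9
L_2(7) = (7)·(4)/[(6)·(3)] = 14/9
Sum: (-9)·(2/9) + (-8)·(-7/9) + (-4)·(14/9) = -2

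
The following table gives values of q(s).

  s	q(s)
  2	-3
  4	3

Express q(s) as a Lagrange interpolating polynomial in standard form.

Build the Lagrange basis polynomials:
L_0(s) = (s - 4) / [-2] = -(1/2)s + 2
L_1(s) = (s - 2) / [2] = (1/2)s - 1
q(s) = (-3)·L_0 + 3·L_1
  (-3)·L_0(s) = (3/2)s - 6
  3·L_1(s) = (3/2)s - 3
Adding term by term: 3s - 9

q(s) = 3s - 9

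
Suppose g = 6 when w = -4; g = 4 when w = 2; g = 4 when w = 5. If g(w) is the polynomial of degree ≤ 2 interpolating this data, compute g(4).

106/27

L_0(4) = (2)·(-1)/[(-6)·(-9)] = -1/27
L_1(4) = (8)·(-1)/[(6)·(-3)] = 4/9
L_2(4) = (8)·(2)/[(9)·(3)] = 16/27
Sum: 6·(-1/27) + 4·(4/9) + 4·(16/27) = 106/27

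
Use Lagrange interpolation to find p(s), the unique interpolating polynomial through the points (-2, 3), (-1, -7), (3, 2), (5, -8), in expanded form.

Build the Lagrange basis polynomials:
L_0(s) = (s + 1)(s - 3)(s - 5) / [-35] = -(1/35)s^3 + (1/5)s^2 - (1/5)s - 3/7
L_1(s) = (s + 2)(s - 3)(s - 5) / [24] = (1/24)s^3 - (1/4)s^2 - (1/24)s + 5/4
L_2(s) = (s + 2)(s + 1)(s - 5) / [-40] = -(1/40)s^3 + (1/20)s^2 + (13/40)s + 1/4
L_3(s) = (s + 2)(s + 1)(s - 3) / [84] = (1/84)s^3 - (1/12)s - 1/14
p(s) = 3·L_0 + (-7)·L_1 + 2·L_2 + (-8)·L_3
  3·L_0(s) = -(3/35)s^3 + (3/5)s^2 - (3/5)s - 9/7
  (-7)·L_1(s) = -(7/24)s^3 + (7/4)s^2 + (7/24)s - 35/4
  2·L_2(s) = -(1/20)s^3 + (1/10)s^2 + (13/20)s + 1/2
  (-8)·L_3(s) = -(2/21)s^3 + (2/3)s + 4/7
Adding term by term: -(439/840)s^3 + (49/20)s^2 + (121/120)s - 251/28

p(s) = -(439/840)s^3 + (49/20)s^2 + (121/120)s - 251/28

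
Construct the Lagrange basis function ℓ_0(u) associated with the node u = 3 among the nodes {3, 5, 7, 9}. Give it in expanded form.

ℓ_0(u) = (u - 5)(u - 7)(u - 9) / [(-2)·(-4)·(-6)]
       = (u^3 - 21u^2 + 143u - 315) / (-48)

ℓ_0(u) = -(1/48)u^3 + (7/16)u^2 - (143/48)u + 105/16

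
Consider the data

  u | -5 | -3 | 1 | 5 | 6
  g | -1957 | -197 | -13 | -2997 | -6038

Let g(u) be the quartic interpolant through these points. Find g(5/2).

-449/2

Using Newton's divided-difference form:
g[-5,-3] = (-197 - (-1957)) / (-3 - (-5)) = 880
g[-3,1] = (-13 - (-197)) / (1 - (-3)) = 46
g[1,5] = (-2997 - (-13)) / (5 - 1) = -746
g[5,6] = (-6038 - (-2997)) / (6 - 5) = -3041
g[-5,-3,1] = (46 - 880) / (1 - (-5)) = -139
g[-3,1,5] = (-746 - 46) / (5 - (-3)) = -99
g[1,5,6] = (-3041 - (-746)) / (6 - 1) = -459
g[-5,-3,1,5] = (-99 - (-139)) / (5 - (-5)) = 4
g[-3,1,5,6] = (-459 - (-99)) / (6 - (-3)) = -40
g[-5,-3,1,5,6] = (-40 - 4) / (6 - (-5)) = -4
g(5/2) = -1957 + 880·(15/2) + (-139)·(15/2)·(11/2) + 4·(15/2)·(11/2)·(3/2) + (-4)·(15/2)·(11/2)·(3/2)·(-5/2) = -449/2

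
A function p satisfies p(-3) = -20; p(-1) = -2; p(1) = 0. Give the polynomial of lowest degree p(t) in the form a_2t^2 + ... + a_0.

p(t) = -2t^2 + t + 1

Newton's divided differences:
p[-3,-1] = (-2 - (-20)) / (-1 - (-3)) = 9
p[-1,1] = (0 - (-2)) / (1 - (-1)) = 1
p[-3,-1,1] = (1 - 9) / (1 - (-3)) = -2
p(t) = -20 + 9·(t + 3) + (-2)·(t + 3)(t + 1)
Expanding: p(t) = -2t^2 + t + 1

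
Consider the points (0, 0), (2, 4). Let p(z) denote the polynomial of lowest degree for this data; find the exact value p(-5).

Evaluate each Lagrange basis at z = -5:
L_0(-5) = (-7)/[(-2)] = 7/2
L_1(-5) = (-5)/[(2)] = -5/2
Sum: 0 + 4·(-5/2) = -10

-10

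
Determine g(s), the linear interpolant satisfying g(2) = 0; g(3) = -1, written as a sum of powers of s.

g(s) = -s + 2

Build the Lagrange basis polynomials:
L_0(s) = (s - 3) / [-1] = -s + 3
L_1(s) = (s - 2) / [1] = s - 2
g(s) = 0·L_0 + (-1)·L_1
  0·L_0(s) = 0
  (-1)·L_1(s) = -s + 2
Adding term by term: -s + 2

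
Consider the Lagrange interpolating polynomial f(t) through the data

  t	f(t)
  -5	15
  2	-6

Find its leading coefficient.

L_0(t) = (t - 2) / [-7] = -(1/7)t + 2/7
L_1(t) = (t + 5) / [7] = (1/7)t + 5/7
f(t) = 15·L_0 + (-6)·L_1
Only the coefficient of t is needed; take it from each L_i and combine:
15·(-1/7) + (-6)·(1/7) = -3

-3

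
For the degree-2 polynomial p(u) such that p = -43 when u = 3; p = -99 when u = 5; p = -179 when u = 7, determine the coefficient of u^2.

Build the Lagrange basis polynomials:
L_0(u) = (u - 5)(u - 7) / [8] = (1/8)u^2 - (3/2)u + 35/8
L_1(u) = (u - 3)(u - 7) / [-4] = -(1/4)u^2 + (5/2)u - 21/4
L_2(u) = (u - 3)(u - 5) / [8] = (1/8)u^2 - u + 15/8
p(u) = (-43)·L_0 + (-99)·L_1 + (-179)·L_2
Only the coefficient of u^2 is needed; take it from each L_i and combine:
(-43)·(1/8) + (-99)·(-1/4) + (-179)·(1/8) = -3

-3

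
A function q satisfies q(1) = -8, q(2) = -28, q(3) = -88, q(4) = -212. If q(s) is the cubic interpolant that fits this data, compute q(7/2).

Using Newton's divided-difference form:
q[1,2] = (-28 - (-8)) / (2 - 1) = -20
q[2,3] = (-88 - (-28)) / (3 - 2) = -60
q[3,4] = (-212 - (-88)) / (4 - 3) = -124
q[1,2,3] = (-60 - (-20)) / (3 - 1) = -20
q[2,3,4] = (-124 - (-60)) / (4 - 2) = -32
q[1,2,3,4] = (-32 - (-20)) / (4 - 1) = -4
q(7/2) = -8 + (-20)·(5/2) + (-20)·(5/2)·(3/2) + (-4)·(5/2)·(3/2)·(1/2) = -281/2

-281/2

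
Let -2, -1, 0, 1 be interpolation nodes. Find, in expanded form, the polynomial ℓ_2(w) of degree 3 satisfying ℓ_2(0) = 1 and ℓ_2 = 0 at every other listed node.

ℓ_2(w) = (w + 2)(w + 1)(w - 1) / [(2)·(1)·(-1)]
       = (w^3 + 2w^2 - w - 2) / (-2)

ℓ_2(w) = -(1/2)w^3 - w^2 + (1/2)w + 1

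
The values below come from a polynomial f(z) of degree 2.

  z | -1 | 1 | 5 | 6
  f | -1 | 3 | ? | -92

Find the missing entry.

The 3 known values determine f uniquely (degree ≤ 2).
Evaluate each Lagrange basis at z = 5:
L_0(5) = (4)·(-1)/[(-2)·(-7)] = -2/7
L_1(5) = (6)·(-1)/[(2)·(-5)] = 3/5
L_2(5) = (6)·(4)/[(7)·(5)] = 24/35
Sum: (-1)·(-2/7) + 3·(3/5) + (-92)·(24/35) = -61

-61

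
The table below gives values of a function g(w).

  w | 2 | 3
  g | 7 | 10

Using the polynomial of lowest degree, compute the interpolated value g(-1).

-2

Evaluate each Lagrange basis at w = -1:
L_0(-1) = (-4)/[(-1)] = 4
L_1(-1) = (-3)/[(1)] = -3
Sum: 7·(4) + 10·(-3) = -2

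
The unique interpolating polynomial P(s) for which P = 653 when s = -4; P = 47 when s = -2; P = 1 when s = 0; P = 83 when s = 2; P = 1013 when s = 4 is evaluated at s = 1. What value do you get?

8

Evaluate each Lagrange basis at s = 1:
L_0(1) = (3)·(1)·(-1)·(-3)/[(-2)·(-4)·(-6)·(-8)] = 3/128
L_1(1) = (5)·(1)·(-1)·(-3)/[(2)·(-2)·(-4)·(-6)] = -5/32
L_2(1) = (5)·(3)·(-1)·(-3)/[(4)·(2)·(-2)·(-4)] = 45/64
L_3(1) = (5)·(3)·(1)·(-3)/[(6)·(4)·(2)·(-2)] = 15/32
L_4(1) = (5)·(3)·(1)·(-1)/[(8)·(6)·(4)·(2)] = -5/128
Sum: 653·(3/128) + 47·(-5/32) + 1·(45/64) + 83·(15/32) + 1013·(-5/128) = 8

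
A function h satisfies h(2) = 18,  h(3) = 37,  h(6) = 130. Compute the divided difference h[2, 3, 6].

3

h[2,3] = (37 - 18) / (3 - 2) = 19
h[3,6] = (130 - 37) / (6 - 3) = 31
h[2,3,6] = (31 - 19) / (6 - 2) = 3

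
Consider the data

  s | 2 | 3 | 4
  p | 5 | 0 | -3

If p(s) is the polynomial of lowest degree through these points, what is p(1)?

Evaluate each Lagrange basis at s = 1:
L_0(1) = (-2)·(-3)/[(-1)·(-2)] = 3
L_1(1) = (-1)·(-3)/[(1)·(-1)] = -3
L_2(1) = (-1)·(-2)/[(2)·(1)] = 1
Sum: 5·(3) + 0 + (-3)·(1) = 12

12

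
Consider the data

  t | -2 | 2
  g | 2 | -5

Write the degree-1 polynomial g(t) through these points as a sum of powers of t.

Build the Lagrange basis polynomials:
L_0(t) = (t - 2) / [-4] = -(1/4)t + 1/2
L_1(t) = (t + 2) / [4] = (1/4)t + 1/2
g(t) = 2·L_0 + (-5)·L_1
  2·L_0(t) = -(1/2)t + 1
  (-5)·L_1(t) = -(5/4)t - 5/2
Adding term by term: -(7/4)t - 3/2

g(t) = -(7/4)t - 3/2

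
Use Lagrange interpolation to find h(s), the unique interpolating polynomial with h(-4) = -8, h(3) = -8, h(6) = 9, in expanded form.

h(s) = (17/30)s^2 + (17/30)s - 74/5

L_0(s) = (s - 3)(s - 6) / [70] = (1/70)s^2 - (9/70)s + 9/35
L_1(s) = (s + 4)(s - 6) / [-21] = -(1/21)s^2 + (2/21)s + 8/7
L_2(s) = (s + 4)(s - 3) / [30] = (1/30)s^2 + (1/30)s - 2/5
h(s) = (-8)·L_0 + (-8)·L_1 + 9·L_2
  (-8)·L_0(s) = -(4/35)s^2 + (36/35)s - 72/35
  (-8)·L_1(s) = (8/21)s^2 - (16/21)s - 64/7
  9·L_2(s) = (3/10)s^2 + (3/10)s - 18/5
Adding term by term: (17/30)s^2 + (17/30)s - 74/5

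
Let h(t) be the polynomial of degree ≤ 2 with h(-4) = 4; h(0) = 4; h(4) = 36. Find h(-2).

L_0(-2) = (-2)·(-6)/[(-4)·(-8)] = 3/8
L_1(-2) = (2)·(-6)/[(4)·(-4)] = 3/4
L_2(-2) = (2)·(-2)/[(8)·(4)] = -1/8
Sum: 4·(3/8) + 4·(3/4) + 36·(-1/8) = 0

0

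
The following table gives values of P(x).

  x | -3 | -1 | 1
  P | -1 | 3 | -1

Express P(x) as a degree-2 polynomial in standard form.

P(x) = -x^2 - 2x + 2

Build the Lagrange basis polynomials:
L_0(x) = (x + 1)(x - 1) / [8] = (1/8)x^2 - 1/8
L_1(x) = (x + 3)(x - 1) / [-4] = -(1/4)x^2 - (1/2)x + 3/4
L_2(x) = (x + 3)(x + 1) / [8] = (1/8)x^2 + (1/2)x + 3/8
P(x) = (-1)·L_0 + 3·L_1 + (-1)·L_2
  (-1)·L_0(x) = -(1/8)x^2 + 1/8
  3·L_1(x) = -(3/4)x^2 - (3/2)x + 9/4
  (-1)·L_2(x) = -(1/8)x^2 - (1/2)x - 3/8
Adding term by term: -x^2 - 2x + 2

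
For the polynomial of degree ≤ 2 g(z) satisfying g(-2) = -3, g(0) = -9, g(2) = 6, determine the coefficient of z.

9/4

Build the Lagrange basis polynomials:
L_0(z) = z(z - 2) / [8] = (1/8)z^2 - (1/4)z
L_1(z) = (z + 2)(z - 2) / [-4] = -(1/4)z^2 + 1
L_2(z) = (z + 2)z / [8] = (1/8)z^2 + (1/4)z
g(z) = (-3)·L_0 + (-9)·L_1 + 6·L_2
Only the coefficient of z is needed; take it from each L_i and combine:
(-3)·(-1/4) + (-9)·(0) + 6·(1/4) = 9/4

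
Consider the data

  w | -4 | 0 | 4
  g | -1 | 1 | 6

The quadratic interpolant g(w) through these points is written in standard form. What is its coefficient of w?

7/8

L_0(w) = w(w - 4) / [32] = (1/32)w^2 - (1/8)w
L_1(w) = (w + 4)(w - 4) / [-16] = -(1/16)w^2 + 1
L_2(w) = (w + 4)w / [32] = (1/32)w^2 + (1/8)w
g(w) = (-1)·L_0 + 1·L_1 + 6·L_2
Only the coefficient of w is needed; take it from each L_i and combine:
(-1)·(-1/8) + 1·(0) + 6·(1/8) = 7/8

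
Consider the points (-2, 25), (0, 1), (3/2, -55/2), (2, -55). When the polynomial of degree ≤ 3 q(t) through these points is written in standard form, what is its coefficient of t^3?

The leading coefficient equals the top divided difference q[-2,0,3/2,2].
q[-2,0] = (1 - 25) / (0 - (-2)) = -12
q[0,3/2] = (-55/2 - 1) / (3/2 - 0) = -19
q[3/2,2] = (-55 - (-55/2)) / (2 - 3/2) = -55
q[-2,0,3/2] = (-19 - (-12)) / (3/2 - (-2)) = -2
q[0,3/2,2] = (-55 - (-19)) / (2 - 0) = -18
q[-2,0,3/2,2] = (-18 - (-2)) / (2 - (-2)) = -4

-4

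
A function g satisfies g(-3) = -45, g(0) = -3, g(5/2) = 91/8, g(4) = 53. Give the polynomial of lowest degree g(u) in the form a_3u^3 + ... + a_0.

Build the Lagrange basis polynomials:
L_0(u) = u(u - 5/2)(u - 4) / [-231/2] = -(2/231)u^3 + (13/231)u^2 - (20/231)u
L_1(u) = (u + 3)(u - 5/2)(u - 4) / [30] = (1/30)u^3 - (7/60)u^2 - (19/60)u + 1
L_2(u) = (u + 3)u(u - 4) / [-165/8] = -(8/165)u^3 + (8/165)u^2 + (32/55)u
L_3(u) = (u + 3)u(u - 5/2) / [42] = (1/42)u^3 + (1/84)u^2 - (5/28)u
g(u) = (-45)·L_0 + (-3)·L_1 + (91/8)·L_2 + 53·L_3
  (-45)·L_0(u) = (30/77)u^3 - (195/77)u^2 + (300/77)u
  (-3)·L_1(u) = -(1/10)u^3 + (7/20)u^2 + (19/20)u - 3
  (91/8)·L_2(u) = -(91/165)u^3 + (91/165)u^2 + (364/55)u
  53·L_3(u) = (53/42)u^3 + (53/84)u^2 - (265/28)u
Adding term by term: u^3 - u^2 + 2u - 3

g(u) = u^3 - u^2 + 2u - 3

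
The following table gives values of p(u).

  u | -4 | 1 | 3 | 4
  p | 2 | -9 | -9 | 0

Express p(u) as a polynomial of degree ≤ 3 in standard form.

Newton's divided differences:
p[-4,1] = (-9 - 2) / (1 - (-4)) = -11/5
p[1,3] = (-9 - (-9)) / (3 - 1) = 0
p[3,4] = (0 - (-9)) / (4 - 3) = 9
p[-4,1,3] = (0 - (-11/5)) / (3 - (-4)) = 11/35
p[1,3,4] = (9 - 0) / (4 - 1) = 3
p[-4,1,3,4] = (3 - 11/35) / (4 - (-4)) = 47/140
p(u) = 2 + (-11/5)·(u + 4) + (11/35)·(u + 4)(u - 1) + (47/140)·(u + 4)(u - 1)(u - 3)
Expanding: p(u) = (47/140)u^3 + (11/35)u^2 - (787/140)u - 141/35

p(u) = (47/140)u^3 + (11/35)u^2 - (787/140)u - 141/35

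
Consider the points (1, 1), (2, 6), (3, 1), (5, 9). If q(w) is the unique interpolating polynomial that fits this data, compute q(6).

L_0(6) = (4)·(3)·(1)/[(-1)·(-2)·(-4)] = -3/2
L_1(6) = (5)·(3)·(1)/[(1)·(-1)·(-3)] = 5
L_2(6) = (5)·(4)·(1)/[(2)·(1)·(-2)] = -5
L_3(6) = (5)·(4)·(3)/[(4)·(3)·(2)] = 5/2
Sum: 1·(-3/2) + 6·(5) + 1·(-5) + 9·(5/2) = 46

46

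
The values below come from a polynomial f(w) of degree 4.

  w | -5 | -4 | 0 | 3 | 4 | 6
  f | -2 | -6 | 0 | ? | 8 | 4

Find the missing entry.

1669/220

The 5 known values determine f uniquely (degree ≤ 4).
Evaluate each Lagrange basis at w = 3:
L_0(3) = (7)·(3)·(-1)·(-3)/[(-1)·(-5)·(-9)·(-11)] = 7/55
L_1(3) = (8)·(3)·(-1)·(-3)/[(1)·(-4)·(-8)·(-10)] = -9/40
L_2(3) = (8)·(7)·(-1)·(-3)/[(5)·(4)·(-4)·(-6)] = 7/20
L_3(3) = (8)·(7)·(3)·(-3)/[(9)·(8)·(4)·(-2)] = 7/8
L_4(3) = (8)·(7)·(3)·(-1)/[(11)·(10)·(6)·(2)] = -7/55
Sum: (-2)·(7/55) + (-6)·(-9/40) + 0 + 8·(7/8) + 4·(-7/55) = 1669/220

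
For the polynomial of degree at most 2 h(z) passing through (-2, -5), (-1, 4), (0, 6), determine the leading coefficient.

Build the Lagrange basis polynomials:
L_0(z) = (z + 1)z / [2] = (1/2)z^2 + (1/2)z
L_1(z) = (z + 2)z / [-1] = -z^2 - 2z
L_2(z) = (z + 2)(z + 1) / [2] = (1/2)z^2 + (3/2)z + 1
h(z) = (-5)·L_0 + 4·L_1 + 6·L_2
Only the coefficient of z^2 is needed; take it from each L_i and combine:
(-5)·(1/2) + 4·(-1) + 6·(1/2) = -7/2

-7/2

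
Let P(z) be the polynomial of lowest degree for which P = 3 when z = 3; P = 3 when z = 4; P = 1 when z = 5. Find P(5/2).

9/4

Using Newton's divided-difference form:
P[3,4] = (3 - 3) / (4 - 3) = 0
P[4,5] = (1 - 3) / (5 - 4) = -2
P[3,4,5] = (-2 - 0) / (5 - 3) = -1
P(5/2) = 3 + 0·(-1/2) + (-1)·(-1/2)·(-3/2) = 9/4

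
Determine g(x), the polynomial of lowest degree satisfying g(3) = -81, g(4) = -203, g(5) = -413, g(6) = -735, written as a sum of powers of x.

Newton's divided differences:
g[3,4] = (-203 - (-81)) / (4 - 3) = -122
g[4,5] = (-413 - (-203)) / (5 - 4) = -210
g[5,6] = (-735 - (-413)) / (6 - 5) = -322
g[3,4,5] = (-210 - (-122)) / (5 - 3) = -44
g[4,5,6] = (-322 - (-210)) / (6 - 4) = -56
g[3,4,5,6] = (-56 - (-44)) / (6 - 3) = -4
g(x) = -81 + (-122)·(x - 3) + (-44)·(x - 3)(x - 4) + (-4)·(x - 3)(x - 4)(x - 5)
Expanding: g(x) = -4x^3 + 4x^2 - 2x - 3

g(x) = -4x^3 + 4x^2 - 2x - 3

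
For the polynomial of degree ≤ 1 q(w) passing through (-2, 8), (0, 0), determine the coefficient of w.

-4

L_0(w) = w / [-2] = -(1/2)w
L_1(w) = (w + 2) / [2] = (1/2)w + 1
q(w) = 8·L_0 + 0·L_1
Only the coefficient of w is needed; take it from each L_i and combine:
8·(-1/2) + 0·(1/2) = -4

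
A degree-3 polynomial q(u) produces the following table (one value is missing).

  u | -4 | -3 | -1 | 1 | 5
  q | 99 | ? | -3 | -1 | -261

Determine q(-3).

The 4 known values determine q uniquely (degree ≤ 3).
Evaluate each Lagrange basis at u = -3:
L_0(-3) = (-2)·(-4)·(-8)/[(-3)·(-5)·(-9)] = 64/135
L_1(-3) = (1)·(-4)·(-8)/[(3)·(-2)·(-6)] = 8/9
L_2(-3) = (1)·(-2)·(-8)/[(5)·(2)·(-4)] = -2/5
L_3(-3) = (1)·(-2)·(-4)/[(9)·(6)·(4)] = 1/27
Sum: 99·(64/135) + (-3)·(8/9) + (-1)·(-2/5) + (-261)·(1/27) = 35

35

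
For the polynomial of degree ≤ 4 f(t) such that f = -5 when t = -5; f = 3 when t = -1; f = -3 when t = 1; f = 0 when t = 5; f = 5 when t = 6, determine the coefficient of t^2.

L_0(t) = (t + 1)(t - 1)(t - 5)(t - 6) / [2640] = (1/2640)t^4 - (1/240)t^3 + (29/2640)t^2 + (1/240)t - 1/88
L_1(t) = (t + 5)(t - 1)(t - 5)(t - 6) / [-336] = -(1/336)t^4 + (1/48)t^3 + (19/336)t^2 - (25/48)t + 25/56
L_2(t) = (t + 5)(t + 1)(t - 5)(t - 6) / [240] = (1/240)t^4 - (1/48)t^3 - (31/240)t^2 + (25/48)t + 5/8
L_3(t) = (t + 5)(t + 1)(t - 1)(t - 6) / [-240] = -(1/240)t^4 + (1/240)t^3 + (31/240)t^2 - (1/240)t - 1/8
L_4(t) = (t + 5)(t + 1)(t - 1)(t - 5) / [385] = (1/385)t^4 - (26/385)t^2 + 5/77
f(t) = (-5)·L_0 + 3·L_1 + (-3)·L_2 + 0·L_3 + 5·L_4
Only the coefficient of t^2 is needed; take it from each L_i and combine:
(-5)·(29/2640) + 3·(19/336) + (-3)·(-31/240) + 0·(31/240) + 5·(-26/385) = 3041/18480

3041/18480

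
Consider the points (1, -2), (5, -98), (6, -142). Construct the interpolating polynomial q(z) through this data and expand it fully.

Build the Lagrange basis polynomials:
L_0(z) = (z - 5)(z - 6) / [20] = (1/20)z^2 - (11/20)z + 3/2
L_1(z) = (z - 1)(z - 6) / [-4] = -(1/4)z^2 + (7/4)z - 3/2
L_2(z) = (z - 1)(z - 5) / [5] = (1/5)z^2 - (6/5)z + 1
q(z) = (-2)·L_0 + (-98)·L_1 + (-142)·L_2
  (-2)·L_0(z) = -(1/10)z^2 + (11/10)z - 3
  (-98)·L_1(z) = (49/2)z^2 - (343/2)z + 147
  (-142)·L_2(z) = -(142/5)z^2 + (852/5)z - 142
Adding term by term: -4z^2 + 2

q(z) = -4z^2 + 2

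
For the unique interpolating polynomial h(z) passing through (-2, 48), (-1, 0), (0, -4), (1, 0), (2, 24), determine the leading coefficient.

2

Build the Lagrange basis polynomials:
L_0(z) = (z + 1)z(z - 1)(z - 2) / [24] = (1/24)z^4 - (1/12)z^3 - (1/24)z^2 + (1/12)z
L_1(z) = (z + 2)z(z - 1)(z - 2) / [-6] = -(1/6)z^4 + (1/6)z^3 + (2/3)z^2 - (2/3)z
L_2(z) = (z + 2)(z + 1)(z - 1)(z - 2) / [4] = (1/4)z^4 - (5/4)z^2 + 1
L_3(z) = (z + 2)(z + 1)z(z - 2) / [-6] = -(1/6)z^4 - (1/6)z^3 + (2/3)z^2 + (2/3)z
L_4(z) = (z + 2)(z + 1)z(z - 1) / [24] = (1/24)z^4 + (1/12)z^3 - (1/24)z^2 - (1/12)z
h(z) = 48·L_0 + 0·L_1 + (-4)·L_2 + 0·L_3 + 24·L_4
Only the coefficient of z^4 is needed; take it from each L_i and combine:
48·(1/24) + 0·(-1/6) + (-4)·(1/4) + 0·(-1/6) + 24·(1/24) = 2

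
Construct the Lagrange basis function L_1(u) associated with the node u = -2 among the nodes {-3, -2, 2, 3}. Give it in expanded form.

L_1(u) = (u + 3)(u - 2)(u - 3) / [(1)·(-4)·(-5)]
       = (u^3 - 2u^2 - 9u + 18) / (20)

L_1(u) = (1/20)u^3 - (1/10)u^2 - (9/20)u + 9/10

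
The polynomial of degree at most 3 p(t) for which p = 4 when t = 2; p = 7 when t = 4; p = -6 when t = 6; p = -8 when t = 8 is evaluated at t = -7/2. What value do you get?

Using Newton's divided-difference form:
p[2,4] = (7 - 4) / (4 - 2) = 3/2
p[4,6] = (-6 - 7) / (6 - 4) = -13/2
p[6,8] = (-8 - (-6)) / (8 - 6) = -1
p[2,4,6] = (-13/2 - 3/2) / (6 - 2) = -2
p[4,6,8] = (-1 - (-13/2)) / (8 - 4) = 11/8
p[2,4,6,8] = (11/8 - (-2)) / (8 - 2) = 9/16
p(-7/2) = 4 + (3/2)·(-11/2) + (-2)·(-11/2)·(-15/2) + (9/16)·(-11/2)·(-15/2)·(-19/2) = -39319/128

-39319/128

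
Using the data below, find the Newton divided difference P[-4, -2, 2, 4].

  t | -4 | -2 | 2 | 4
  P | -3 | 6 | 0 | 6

7/32

P[-4,-2] = (6 - (-3)) / (-2 - (-4)) = 9/2
P[-2,2] = (0 - 6) / (2 - (-2)) = -3/2
P[2,4] = (6 - 0) / (4 - 2) = 3
P[-4,-2,2] = (-3/2 - 9/2) / (2 - (-4)) = -1
P[-2,2,4] = (3 - (-3/2)) / (4 - (-2)) = 3/4
P[-4,-2,2,4] = (3/4 - (-1)) / (4 - (-4)) = 7/32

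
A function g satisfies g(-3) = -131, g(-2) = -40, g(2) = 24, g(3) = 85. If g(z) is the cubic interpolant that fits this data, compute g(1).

5

Using Newton's divided-difference form:
g[-3,-2] = (-40 - (-131)) / (-2 - (-3)) = 91
g[-2,2] = (24 - (-40)) / (2 - (-2)) = 16
g[2,3] = (85 - 24) / (3 - 2) = 61
g[-3,-2,2] = (16 - 91) / (2 - (-3)) = -15
g[-2,2,3] = (61 - 16) / (3 - (-2)) = 9
g[-3,-2,2,3] = (9 - (-15)) / (3 - (-3)) = 4
g(1) = -131 + 91·(4) + (-15)·(4)·(3) + 4·(4)·(3)·(-1) = 5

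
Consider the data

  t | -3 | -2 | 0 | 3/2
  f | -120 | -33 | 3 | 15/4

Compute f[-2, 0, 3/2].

f[-2,0] = (3 - (-33)) / (0 - (-2)) = 18
f[0,3/2] = (15/4 - 3) / (3/2 - 0) = 1/2
f[-2,0,3/2] = (1/2 - 18) / (3/2 - (-2)) = -5

-5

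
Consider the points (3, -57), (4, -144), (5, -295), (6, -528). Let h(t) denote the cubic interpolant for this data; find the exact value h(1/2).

Evaluate each Lagrange basis at t = 1/2:
L_0(1/2) = (-7/2)·(-9/2)·(-11/2)/[(-1)·(-2)·(-3)] = 231/16
L_1(1/2) = (-5/2)·(-9/2)·(-11/2)/[(1)·(-1)·(-2)] = -495/16
L_2(1/2) = (-5/2)·(-7/2)·(-11/2)/[(2)·(1)·(-1)] = 385/16
L_3(1/2) = (-5/2)·(-7/2)·(-9/2)/[(3)·(2)·(1)] = -105/16
Sum: (-57)·(231/16) + (-144)·(-495/16) + (-295)·(385/16) + (-528)·(-105/16) = -11/8

-11/8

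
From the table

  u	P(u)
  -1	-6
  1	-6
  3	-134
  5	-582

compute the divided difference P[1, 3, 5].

P[1,3] = (-134 - (-6)) / (3 - 1) = -64
P[3,5] = (-582 - (-134)) / (5 - 3) = -224
P[1,3,5] = (-224 - (-64)) / (5 - 1) = -40

-40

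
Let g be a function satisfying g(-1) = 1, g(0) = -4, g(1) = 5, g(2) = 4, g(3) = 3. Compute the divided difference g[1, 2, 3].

g[1,2] = (4 - 5) / (2 - 1) = -1
g[2,3] = (3 - 4) / (3 - 2) = -1
g[1,2,3] = (-1 - (-1)) / (3 - 1) = 0

0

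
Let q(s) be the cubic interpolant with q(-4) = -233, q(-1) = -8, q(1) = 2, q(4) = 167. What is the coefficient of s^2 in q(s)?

-2

Build the Lagrange basis polynomials:
L_0(s) = (s + 1)(s - 1)(s - 4) / [-120] = -(1/120)s^3 + (1/30)s^2 + (1/120)s - 1/30
L_1(s) = (s + 4)(s - 1)(s - 4) / [30] = (1/30)s^3 - (1/30)s^2 - (8/15)s + 8/15
L_2(s) = (s + 4)(s + 1)(s - 4) / [-30] = -(1/30)s^3 - (1/30)s^2 + (8/15)s + 8/15
L_3(s) = (s + 4)(s + 1)(s - 1) / [120] = (1/120)s^3 + (1/30)s^2 - (1/120)s - 1/30
q(s) = (-233)·L_0 + (-8)·L_1 + 2·L_2 + 167·L_3
Only the coefficient of s^2 is needed; take it from each L_i and combine:
(-233)·(1/30) + (-8)·(-1/30) + 2·(-1/30) + 167·(1/30) = -2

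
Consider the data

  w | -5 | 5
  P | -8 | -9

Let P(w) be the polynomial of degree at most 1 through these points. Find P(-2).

-83/10

L_0(-2) = (-7)/[(-10)] = 7/10
L_1(-2) = (3)/[(10)] = 3/10
Sum: (-8)·(7/10) + (-9)·(3/10) = -83/10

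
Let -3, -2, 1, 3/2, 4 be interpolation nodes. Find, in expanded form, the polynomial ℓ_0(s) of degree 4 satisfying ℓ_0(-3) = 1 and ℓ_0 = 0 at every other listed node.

ℓ_0(s) = (1/126)s^4 - (1/28)s^3 - (1/84)s^2 + (17/126)s - 2/21

ℓ_0(s) = (s + 2)(s - 1)(s - 3/2)(s - 4) / [(-1)·(-4)·(-9/2)·(-7)]
       = (s^4 - (9/2)s^3 - (3/2)s^2 + 17s - 12) / (126)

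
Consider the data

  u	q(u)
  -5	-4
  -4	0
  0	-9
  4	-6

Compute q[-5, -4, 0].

-5/4

q[-5,-4] = (0 - (-4)) / (-4 - (-5)) = 4
q[-4,0] = (-9 - 0) / (0 - (-4)) = -9/4
q[-5,-4,0] = (-9/4 - 4) / (0 - (-5)) = -5/4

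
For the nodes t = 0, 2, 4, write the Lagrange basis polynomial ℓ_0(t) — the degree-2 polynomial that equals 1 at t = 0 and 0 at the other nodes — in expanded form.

ℓ_0(t) = (1/8)t^2 - (3/4)t + 1

ℓ_0(t) = (t - 2)(t - 4) / [(-2)·(-4)]
       = (t^2 - 6t + 8) / (8)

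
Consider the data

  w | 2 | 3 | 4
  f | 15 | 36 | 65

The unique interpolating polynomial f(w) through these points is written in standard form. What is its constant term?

-3

Build the Lagrange basis polynomials:
L_0(w) = (w - 3)(w - 4) / [2] = (1/2)w^2 - (7/2)w + 6
L_1(w) = (w - 2)(w - 4) / [-1] = -w^2 + 6w - 8
L_2(w) = (w - 2)(w - 3) / [2] = (1/2)w^2 - (5/2)w + 3
f(w) = 15·L_0 + 36·L_1 + 65·L_2
Only the constant term is needed; take it from each L_i and combine:
15·(6) + 36·(-8) + 65·(3) = -3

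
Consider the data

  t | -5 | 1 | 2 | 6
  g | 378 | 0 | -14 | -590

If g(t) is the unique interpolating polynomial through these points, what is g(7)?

L_0(7) = (6)·(5)·(1)/[(-6)·(-7)·(-11)] = -5/77
L_1(7) = (12)·(5)·(1)/[(6)·(-1)·(-5)] = 2
L_2(7) = (12)·(6)·(1)/[(7)·(1)·(-4)] = -18/7
L_3(7) = (12)·(6)·(5)/[(11)·(5)·(4)] = 18/11
Sum: 378·(-5/77) + 0 + (-14)·(-18/7) + (-590)·(18/11) = -954

-954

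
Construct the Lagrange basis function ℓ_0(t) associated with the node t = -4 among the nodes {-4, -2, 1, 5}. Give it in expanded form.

ℓ_0(t) = -(1/90)t^3 + (2/45)t^2 + (7/90)t - 1/9

ℓ_0(t) = (t + 2)(t - 1)(t - 5) / [(-2)·(-5)·(-9)]
       = (t^3 - 4t^2 - 7t + 10) / (-90)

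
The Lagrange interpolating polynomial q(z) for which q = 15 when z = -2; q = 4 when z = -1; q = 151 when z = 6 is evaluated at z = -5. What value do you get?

L_0(-5) = (-4)·(-11)/[(-1)·(-8)] = 11/2
L_1(-5) = (-3)·(-11)/[(1)·(-7)] = -33/7
L_2(-5) = (-3)·(-4)/[(8)·(7)] = 3/14
Sum: 15·(11/2) + 4·(-33/7) + 151·(3/14) = 96

96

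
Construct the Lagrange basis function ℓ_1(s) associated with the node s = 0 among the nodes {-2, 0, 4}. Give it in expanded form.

ℓ_1(s) = -(1/8)s^2 + (1/4)s + 1

ℓ_1(s) = (s + 2)(s - 4) / [(2)·(-4)]
       = (s^2 - 2s - 8) / (-8)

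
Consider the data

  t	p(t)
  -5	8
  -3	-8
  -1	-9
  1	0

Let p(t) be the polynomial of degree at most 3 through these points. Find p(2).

L_0(2) = (5)·(3)·(1)/[(-2)·(-4)·(-6)] = -5/16
L_1(2) = (7)·(3)·(1)/[(2)·(-2)·(-4)] = 21/16
L_2(2) = (7)·(5)·(1)/[(4)·(2)·(-2)] = -35/16
L_3(2) = (7)·(5)·(3)/[(6)·(4)·(2)] = 35/16
Sum: 8·(-5/16) + (-8)·(21/16) + (-9)·(-35/16) + 0 = 107/16

107/16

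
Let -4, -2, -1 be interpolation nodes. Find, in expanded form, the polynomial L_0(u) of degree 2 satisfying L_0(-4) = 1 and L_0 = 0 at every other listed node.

L_0(u) = (u + 2)(u + 1) / [(-2)·(-3)]
       = (u^2 + 3u + 2) / (6)

L_0(u) = (1/6)u^2 + (1/2)u + 1/3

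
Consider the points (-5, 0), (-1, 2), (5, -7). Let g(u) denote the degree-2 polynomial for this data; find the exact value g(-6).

-3/2

L_0(-6) = (-5)·(-11)/[(-4)·(-10)] = 11/8
L_1(-6) = (-1)·(-11)/[(4)·(-6)] = -11/24
L_2(-6) = (-1)·(-5)/[(10)·(6)] = 1/12
Sum: 0 + 2·(-11/24) + (-7)·(1/12) = -3/2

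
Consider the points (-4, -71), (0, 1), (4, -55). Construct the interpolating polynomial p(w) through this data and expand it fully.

p(w) = -4w^2 + 2w + 1

L_0(w) = w(w - 4) / [32] = (1/32)w^2 - (1/8)w
L_1(w) = (w + 4)(w - 4) / [-16] = -(1/16)w^2 + 1
L_2(w) = (w + 4)w / [32] = (1/32)w^2 + (1/8)w
p(w) = (-71)·L_0 + 1·L_1 + (-55)·L_2
  (-71)·L_0(w) = -(71/32)w^2 + (71/8)w
  1·L_1(w) = -(1/16)w^2 + 1
  (-55)·L_2(w) = -(55/32)w^2 - (55/8)w
Adding term by term: -4w^2 + 2w + 1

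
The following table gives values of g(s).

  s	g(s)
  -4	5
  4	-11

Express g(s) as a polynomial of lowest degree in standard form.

Build the Lagrange basis polynomials:
L_0(s) = (s - 4) / [-8] = -(1/8)s + 1/2
L_1(s) = (s + 4) / [8] = (1/8)s + 1/2
g(s) = 5·L_0 + (-11)·L_1
  5·L_0(s) = -(5/8)s + 5/2
  (-11)·L_1(s) = -(11/8)s - 11/2
Adding term by term: -2s - 3

g(s) = -2s - 3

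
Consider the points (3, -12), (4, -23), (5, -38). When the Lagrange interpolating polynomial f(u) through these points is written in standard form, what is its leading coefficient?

-2

The leading coefficient equals the top divided difference f[3,4,5].
f[3,4] = (-23 - (-12)) / (4 - 3) = -11
f[4,5] = (-38 - (-23)) / (5 - 4) = -15
f[3,4,5] = (-15 - (-11)) / (5 - 3) = -2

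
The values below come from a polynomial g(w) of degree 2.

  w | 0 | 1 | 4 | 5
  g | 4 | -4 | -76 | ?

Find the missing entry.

-116

The 3 known values determine g uniquely (degree ≤ 2).
L_0(5) = (4)·(1)/[(-1)·(-4)] = 1
L_1(5) = (5)·(1)/[(1)·(-3)] = -5/3
L_2(5) = (5)·(4)/[(4)·(3)] = 5/3
Sum: 4·(1) + (-4)·(-5/3) + (-76)·(5/3) = -116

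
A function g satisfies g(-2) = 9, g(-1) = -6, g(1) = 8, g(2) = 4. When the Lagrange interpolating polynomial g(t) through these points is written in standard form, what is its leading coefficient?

The leading coefficient equals the top divided difference g[-2,-1,1,2].
g[-2,-1] = (-6 - 9) / (-1 - (-2)) = -15
g[-1,1] = (8 - (-6)) / (1 - (-1)) = 7
g[1,2] = (4 - 8) / (2 - 1) = -4
g[-2,-1,1] = (7 - (-15)) / (1 - (-2)) = 22/3
g[-1,1,2] = (-4 - 7) / (2 - (-1)) = -11/3
g[-2,-1,1,2] = (-11/3 - 22/3) / (2 - (-2)) = -11/4

-11/4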